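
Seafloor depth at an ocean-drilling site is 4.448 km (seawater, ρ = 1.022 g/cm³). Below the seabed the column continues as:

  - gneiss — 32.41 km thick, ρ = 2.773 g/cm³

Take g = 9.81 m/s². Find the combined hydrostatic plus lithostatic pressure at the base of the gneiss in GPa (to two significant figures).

0.93 GPa

seawater: 1022 kg/m³ × 9.81 m/s² × 4448 m = 4.459×10^7 Pa = 0.04459 GPa
gneiss: 2773 kg/m³ × 9.81 m/s² × 32410 m = 8.817×10^8 Pa = 0.8817 GPa
Total = 0.04459 + 0.8817 = 0.92625 GPa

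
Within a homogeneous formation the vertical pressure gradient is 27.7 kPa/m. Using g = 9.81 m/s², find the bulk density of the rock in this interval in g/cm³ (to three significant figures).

ρ = (dP/dz)/g = 27.7 kPa/m / 9.81 m/s² = 27700 Pa/m / 9.81 m/s² = 2823.6 kg/m³
= 2.824 g/cm³

2.82 g/cm³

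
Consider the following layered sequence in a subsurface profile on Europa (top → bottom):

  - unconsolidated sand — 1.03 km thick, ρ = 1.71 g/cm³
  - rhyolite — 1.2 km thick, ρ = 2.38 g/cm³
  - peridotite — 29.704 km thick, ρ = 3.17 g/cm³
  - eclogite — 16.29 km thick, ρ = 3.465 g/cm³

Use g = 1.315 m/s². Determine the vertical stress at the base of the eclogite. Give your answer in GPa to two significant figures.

0.20 GPa

unconsolidated sand: 1710 kg/m³ × 1.315 m/s² × 1030 m = 2.316×10^6 Pa = 2.316×10^-3 GPa
rhyolite: 2380 kg/m³ × 1.315 m/s² × 1200 m = 3.756×10^6 Pa = 3.756×10^-3 GPa
peridotite: 3170 kg/m³ × 1.315 m/s² × 29704 m = 1.238×10^8 Pa = 0.1238 GPa
eclogite: 3465 kg/m³ × 1.315 m/s² × 16290 m = 7.422×10^7 Pa = 0.07422 GPa
Total = 2.316×10^-3 + 3.756×10^-3 + 0.1238 + 0.07422 = 0.20412 GPa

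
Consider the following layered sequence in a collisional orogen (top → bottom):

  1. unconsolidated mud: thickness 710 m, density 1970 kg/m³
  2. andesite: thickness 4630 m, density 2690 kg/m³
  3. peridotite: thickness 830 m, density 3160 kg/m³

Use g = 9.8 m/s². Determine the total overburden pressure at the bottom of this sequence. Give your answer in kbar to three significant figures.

1.61 kbar

unconsolidated mud: 1970 kg/m³ × 9.8 m/s² × 710 m = 1.371×10^7 Pa = 0.1371 kbar
andesite: 2690 kg/m³ × 9.8 m/s² × 4630 m = 1.221×10^8 Pa = 1.221 kbar
peridotite: 3160 kg/m³ × 9.8 m/s² × 830 m = 2.570×10^7 Pa = 0.2570 kbar
Total = 0.1371 + 1.221 + 0.2570 = 1.6147 kbar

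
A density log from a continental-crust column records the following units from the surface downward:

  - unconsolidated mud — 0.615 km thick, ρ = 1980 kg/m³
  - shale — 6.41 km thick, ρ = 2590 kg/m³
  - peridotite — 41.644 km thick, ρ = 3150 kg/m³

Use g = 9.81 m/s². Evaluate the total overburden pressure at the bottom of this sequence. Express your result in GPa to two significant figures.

1.5 GPa

unconsolidated mud: 1980 kg/m³ × 9.81 m/s² × 615 m = 1.195×10^7 Pa = 0.01195 GPa
shale: 2590 kg/m³ × 9.81 m/s² × 6410 m = 1.629×10^8 Pa = 0.1629 GPa
peridotite: 3150 kg/m³ × 9.81 m/s² × 41644 m = 1.287×10^9 Pa = 1.287 GPa
Total = 0.01195 + 0.1629 + 1.287 = 1.4617 GPa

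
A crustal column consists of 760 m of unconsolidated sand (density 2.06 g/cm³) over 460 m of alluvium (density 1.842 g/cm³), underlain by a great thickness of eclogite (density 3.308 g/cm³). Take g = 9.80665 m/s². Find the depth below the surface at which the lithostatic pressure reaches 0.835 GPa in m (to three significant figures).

Pressure at base of upper layers: 2060×9.80665×760 + 1842×9.80665×460 = 2.366×10^7 Pa = 0.02366 GPa
Remaining pressure to be supplied by eclogite: 8.350×10^8 − 2.366×10^7 = 8.113×10^8 Pa
Additional depth in eclogite = 8.113×10^8 Pa / (3308 kg/m³ × 9.80665 m/s²) = 25010 m
Total depth = 1220 m + 25010 m = 26230 m

26200 m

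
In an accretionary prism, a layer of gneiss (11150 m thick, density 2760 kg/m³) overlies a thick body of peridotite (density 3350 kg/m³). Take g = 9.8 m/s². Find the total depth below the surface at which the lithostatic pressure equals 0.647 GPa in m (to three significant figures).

21700 m

Pressure at base of upper layers: 2760×9.8×11150 = 3.016×10^8 Pa = 0.3016 GPa
Remaining pressure to be supplied by peridotite: 6.470×10^8 − 3.016×10^8 = 3.454×10^8 Pa
Additional depth in peridotite = 3.454×10^8 Pa / (3350 kg/m³ × 9.8 m/s²) = 10521 m
Total depth = 11150 m + 10521 m = 21671 m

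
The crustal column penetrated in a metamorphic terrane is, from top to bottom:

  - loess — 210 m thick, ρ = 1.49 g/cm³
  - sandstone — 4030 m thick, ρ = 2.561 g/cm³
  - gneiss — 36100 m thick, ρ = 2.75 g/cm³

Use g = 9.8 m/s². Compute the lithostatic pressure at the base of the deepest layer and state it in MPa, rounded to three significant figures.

loess: 1490 kg/m³ × 9.8 m/s² × 210 m = 3.066×10^6 Pa = 3.066 MPa
sandstone: 2561 kg/m³ × 9.8 m/s² × 4030 m = 1.011×10^8 Pa = 101.1 MPa
gneiss: 2750 kg/m³ × 9.8 m/s² × 36100 m = 9.729×10^8 Pa = 972.9 MPa
Total = 3.066 + 101.1 + 972.9 = 1077.1 MPa

1080 MPa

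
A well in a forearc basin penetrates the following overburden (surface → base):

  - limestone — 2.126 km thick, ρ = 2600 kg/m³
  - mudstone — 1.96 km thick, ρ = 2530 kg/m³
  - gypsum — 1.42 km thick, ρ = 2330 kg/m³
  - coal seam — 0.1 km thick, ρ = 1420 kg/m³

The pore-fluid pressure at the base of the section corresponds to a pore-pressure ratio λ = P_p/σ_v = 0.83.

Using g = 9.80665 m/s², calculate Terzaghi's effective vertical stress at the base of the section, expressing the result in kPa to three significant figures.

23200 kPa

Overburden (lithostatic) stress σ_v:
limestone: 2600 kg/m³ × 9.80665 m/s² × 2126 m = 5.421×10^7 Pa = 54.21 MPa
mudstone: 2530 kg/m³ × 9.80665 m/s² × 1960 m = 4.863×10^7 Pa = 48.63 MPa
gypsum: 2330 kg/m³ × 9.80665 m/s² × 1420 m = 3.245×10^7 Pa = 32.45 MPa
coal seam: 1420 kg/m³ × 9.80665 m/s² × 100 m = 1.393×10^6 Pa = 1.393 MPa
Total = 54.21 + 48.63 + 32.45 + 1.393 = 136.68 MPa
Pore pressure P_p = λ·σ_v = 0.83 × 136.7 MPa = 113.4 MPa
Effective stress σ' = σ_v − P_p = 136.7 − 113.4 = 23.235 MPa = 23235 kPa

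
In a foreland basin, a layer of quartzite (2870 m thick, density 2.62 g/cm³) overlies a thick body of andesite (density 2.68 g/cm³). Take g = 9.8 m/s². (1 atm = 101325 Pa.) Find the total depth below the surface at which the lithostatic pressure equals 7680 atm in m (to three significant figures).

Pressure at base of upper layers: 2620×9.8×2870 = 7.369×10^7 Pa = 727.3 atm
Remaining pressure to be supplied by andesite: 7.782×10^8 − 7.369×10^7 = 7.045×10^8 Pa
Additional depth in andesite = 7.045×10^8 Pa / (2680 kg/m³ × 9.8 m/s²) = 26823 m
Total depth = 2870 m + 26823 m = 29693 m

29700 m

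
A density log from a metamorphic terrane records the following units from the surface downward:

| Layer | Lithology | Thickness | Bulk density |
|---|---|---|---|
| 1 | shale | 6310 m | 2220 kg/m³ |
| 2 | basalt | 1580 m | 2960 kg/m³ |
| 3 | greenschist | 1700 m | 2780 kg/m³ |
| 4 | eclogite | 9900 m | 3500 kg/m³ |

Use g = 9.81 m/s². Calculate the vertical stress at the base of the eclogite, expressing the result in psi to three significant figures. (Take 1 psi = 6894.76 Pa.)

82600 psi

shale: 2220 kg/m³ × 9.81 m/s² × 6310 m = 1.374×10^8 Pa = 19931 psi
basalt: 2960 kg/m³ × 9.81 m/s² × 1580 m = 4.588×10^7 Pa = 6654 psi
greenschist: 2780 kg/m³ × 9.81 m/s² × 1700 m = 4.636×10^7 Pa = 6724 psi
eclogite: 3500 kg/m³ × 9.81 m/s² × 9900 m = 3.399×10^8 Pa = 49301 psi
Total = 19931 + 6654 + 6724 + 49301 = 82610 psi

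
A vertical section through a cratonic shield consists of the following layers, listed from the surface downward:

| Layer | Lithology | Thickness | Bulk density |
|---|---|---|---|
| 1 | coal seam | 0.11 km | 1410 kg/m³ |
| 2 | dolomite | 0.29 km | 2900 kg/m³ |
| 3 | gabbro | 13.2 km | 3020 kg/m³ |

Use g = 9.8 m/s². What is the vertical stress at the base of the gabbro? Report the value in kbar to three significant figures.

coal seam: 1410 kg/m³ × 9.8 m/s² × 110 m = 1.520×10^6 Pa = 0.01520 kbar
dolomite: 2900 kg/m³ × 9.8 m/s² × 290 m = 8.242×10^6 Pa = 0.08242 kbar
gabbro: 3020 kg/m³ × 9.8 m/s² × 13200 m = 3.907×10^8 Pa = 3.907 kbar
Total = 0.01520 + 0.08242 + 3.907 = 4.0043 kbar

4.00 kbar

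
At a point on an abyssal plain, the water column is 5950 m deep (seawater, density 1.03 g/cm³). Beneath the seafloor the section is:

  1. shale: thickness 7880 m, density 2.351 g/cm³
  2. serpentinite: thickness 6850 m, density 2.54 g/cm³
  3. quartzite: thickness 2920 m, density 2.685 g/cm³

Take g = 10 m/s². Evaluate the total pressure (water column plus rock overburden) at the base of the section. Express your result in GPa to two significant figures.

seawater: 1030 kg/m³ × 10 m/s² × 5950 m = 6.128×10^7 Pa = 0.06128 GPa
shale: 2351 kg/m³ × 10 m/s² × 7880 m = 1.853×10^8 Pa = 0.1853 GPa
serpentinite: 2540 kg/m³ × 10 m/s² × 6850 m = 1.740×10^8 Pa = 0.1740 GPa
quartzite: 2685 kg/m³ × 10 m/s² × 2920 m = 7.840×10^7 Pa = 0.07840 GPa
Total = 0.06128 + 0.1853 + 0.1740 + 0.07840 = 0.49894 GPa

0.50 GPa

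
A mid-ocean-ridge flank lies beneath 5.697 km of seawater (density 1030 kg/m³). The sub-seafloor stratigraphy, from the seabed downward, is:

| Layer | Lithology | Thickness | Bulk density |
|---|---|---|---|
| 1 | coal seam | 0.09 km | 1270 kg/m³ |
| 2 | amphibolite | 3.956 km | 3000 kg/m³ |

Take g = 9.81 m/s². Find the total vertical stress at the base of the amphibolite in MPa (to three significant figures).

seawater: 1030 kg/m³ × 9.81 m/s² × 5697 m = 5.756×10^7 Pa = 57.56 MPa
coal seam: 1270 kg/m³ × 9.81 m/s² × 90 m = 1.121×10^6 Pa = 1.121 MPa
amphibolite: 3000 kg/m³ × 9.81 m/s² × 3956 m = 1.164×10^8 Pa = 116.4 MPa
Total = 57.56 + 1.121 + 116.4 = 175.11 MPa

175 MPa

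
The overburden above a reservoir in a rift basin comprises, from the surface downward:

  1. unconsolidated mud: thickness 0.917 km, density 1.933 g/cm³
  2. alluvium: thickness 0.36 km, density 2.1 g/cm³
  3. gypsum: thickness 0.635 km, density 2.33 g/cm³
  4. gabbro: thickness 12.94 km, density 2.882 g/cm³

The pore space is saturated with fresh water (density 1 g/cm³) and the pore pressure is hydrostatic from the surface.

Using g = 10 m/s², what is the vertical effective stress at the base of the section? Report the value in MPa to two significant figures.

260 MPa

Overburden (lithostatic) stress σ_v:
unconsolidated mud: 1933 kg/m³ × 10 m/s² × 917 m = 1.773×10^7 Pa = 17.73 MPa
alluvium: 2100 kg/m³ × 10 m/s² × 360 m = 7.560×10^6 Pa = 7.560 MPa
gypsum: 2330 kg/m³ × 10 m/s² × 635 m = 1.480×10^7 Pa = 14.80 MPa
gabbro: 2882 kg/m³ × 10 m/s² × 12940 m = 3.729×10^8 Pa = 372.9 MPa
Total = 17.73 + 7.560 + 14.80 + 372.9 = 413.01 MPa
Pore pressure P_p = 1000 kg/m³ × 10 m/s² × 14852 m = 1.485×10^8 Pa = 148.5 MPa
Effective stress σ' = σ_v − P_p = 413.0 − 148.5 = 264.49 MPa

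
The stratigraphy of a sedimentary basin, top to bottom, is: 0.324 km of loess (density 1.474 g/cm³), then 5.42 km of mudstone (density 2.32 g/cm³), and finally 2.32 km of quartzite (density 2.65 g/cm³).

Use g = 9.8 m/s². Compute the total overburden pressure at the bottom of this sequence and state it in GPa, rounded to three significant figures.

0.188 GPa

loess: 1474 kg/m³ × 9.8 m/s² × 324 m = 4.680×10^6 Pa = 4.680×10^-3 GPa
mudstone: 2320 kg/m³ × 9.8 m/s² × 5420 m = 1.232×10^8 Pa = 0.1232 GPa
quartzite: 2650 kg/m³ × 9.8 m/s² × 2320 m = 6.025×10^7 Pa = 0.06025 GPa
Total = 4.680×10^-3 + 0.1232 + 0.06025 = 0.18816 GPa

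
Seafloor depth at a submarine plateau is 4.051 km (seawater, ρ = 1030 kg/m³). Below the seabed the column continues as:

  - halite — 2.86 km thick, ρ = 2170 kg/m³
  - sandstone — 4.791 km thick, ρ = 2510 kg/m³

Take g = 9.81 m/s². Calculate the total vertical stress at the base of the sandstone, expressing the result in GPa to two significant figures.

seawater: 1030 kg/m³ × 9.81 m/s² × 4051 m = 4.093×10^7 Pa = 0.04093 GPa
halite: 2170 kg/m³ × 9.81 m/s² × 2860 m = 6.088×10^7 Pa = 0.06088 GPa
sandstone: 2510 kg/m³ × 9.81 m/s² × 4791 m = 1.180×10^8 Pa = 0.1180 GPa
Total = 0.04093 + 0.06088 + 0.1180 = 0.21978 GPa

0.22 GPa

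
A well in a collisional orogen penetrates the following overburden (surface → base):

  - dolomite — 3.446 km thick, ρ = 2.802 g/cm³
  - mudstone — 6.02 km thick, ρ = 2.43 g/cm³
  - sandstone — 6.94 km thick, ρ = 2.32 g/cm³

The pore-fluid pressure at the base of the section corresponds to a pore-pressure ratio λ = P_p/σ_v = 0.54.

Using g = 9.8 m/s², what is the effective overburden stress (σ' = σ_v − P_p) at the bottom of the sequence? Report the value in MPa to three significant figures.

Overburden (lithostatic) stress σ_v:
dolomite: 2802 kg/m³ × 9.8 m/s² × 3446 m = 9.463×10^7 Pa = 94.63 MPa
mudstone: 2430 kg/m³ × 9.8 m/s² × 6020 m = 1.434×10^8 Pa = 143.4 MPa
sandstone: 2320 kg/m³ × 9.8 m/s² × 6940 m = 1.578×10^8 Pa = 157.8 MPa
Total = 94.63 + 143.4 + 157.8 = 395.77 MPa
Pore pressure P_p = λ·σ_v = 0.54 × 395.8 MPa = 213.7 MPa
Effective stress σ' = σ_v − P_p = 395.8 − 213.7 = 182.06 MPa

182 MPa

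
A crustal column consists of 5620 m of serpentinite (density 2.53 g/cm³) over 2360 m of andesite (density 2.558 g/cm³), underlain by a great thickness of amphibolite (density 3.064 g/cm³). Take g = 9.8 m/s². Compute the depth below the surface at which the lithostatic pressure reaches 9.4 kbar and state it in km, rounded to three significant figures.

32.7 km

Pressure at base of upper layers: 2530×9.8×5620 + 2558×9.8×2360 = 1.985×10^8 Pa = 1.985 kbar
Remaining pressure to be supplied by amphibolite: 9.400×10^8 − 1.985×10^8 = 7.415×10^8 Pa
Additional depth in amphibolite = 7.415×10^8 Pa / (3064 kg/m³ × 9.8 m/s²) = 24694 m
Total depth = 7980 m + 24694 m = 32674 m
= 32.674 km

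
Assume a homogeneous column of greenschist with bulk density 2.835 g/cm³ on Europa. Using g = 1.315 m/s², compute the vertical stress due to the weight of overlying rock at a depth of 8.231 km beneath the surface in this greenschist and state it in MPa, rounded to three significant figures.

30.7 MPa

greenschist: 2835 kg/m³ × 1.315 m/s² × 8231 m = 3.069×10^7 Pa = 30.69 MPa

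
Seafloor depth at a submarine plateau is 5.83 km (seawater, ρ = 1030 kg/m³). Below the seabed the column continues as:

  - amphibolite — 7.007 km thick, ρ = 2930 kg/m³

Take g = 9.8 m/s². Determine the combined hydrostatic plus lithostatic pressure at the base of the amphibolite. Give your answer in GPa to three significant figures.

0.260 GPa

seawater: 1030 kg/m³ × 9.8 m/s² × 5830 m = 5.885×10^7 Pa = 0.05885 GPa
amphibolite: 2930 kg/m³ × 9.8 m/s² × 7007 m = 2.012×10^8 Pa = 0.2012 GPa
Total = 0.05885 + 0.2012 = 0.26005 GPa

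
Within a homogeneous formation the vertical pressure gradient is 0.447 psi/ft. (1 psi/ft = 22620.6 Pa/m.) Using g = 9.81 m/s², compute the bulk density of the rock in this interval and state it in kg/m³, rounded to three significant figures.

1030 kg/m³

ρ = (dP/dz)/g = 0.447 psi/ft / 9.81 m/s² = 10111 Pa/m / 9.81 m/s² = 1030.7 kg/m³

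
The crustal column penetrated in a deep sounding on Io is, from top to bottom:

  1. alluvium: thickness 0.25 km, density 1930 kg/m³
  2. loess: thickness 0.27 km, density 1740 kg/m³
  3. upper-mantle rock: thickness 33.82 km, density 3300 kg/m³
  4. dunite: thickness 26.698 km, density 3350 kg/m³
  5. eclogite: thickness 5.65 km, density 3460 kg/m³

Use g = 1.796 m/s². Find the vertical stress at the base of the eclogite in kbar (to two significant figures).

4.0 kbar

alluvium: 1930 kg/m³ × 1.796 m/s² × 250 m = 8.666×10^5 Pa = 8.666×10^-3 kbar
loess: 1740 kg/m³ × 1.796 m/s² × 270 m = 8.438×10^5 Pa = 8.438×10^-3 kbar
upper-mantle rock: 3300 kg/m³ × 1.796 m/s² × 33820 m = 2.004×10^8 Pa = 2.004 kbar
dunite: 3350 kg/m³ × 1.796 m/s² × 26698 m = 1.606×10^8 Pa = 1.606 kbar
eclogite: 3460 kg/m³ × 1.796 m/s² × 5650 m = 3.511×10^7 Pa = 0.3511 kbar
Total = 8.666×10^-3 + 8.438×10^-3 + 2.004 + 1.606 + 0.3511 = 3.9790 kbar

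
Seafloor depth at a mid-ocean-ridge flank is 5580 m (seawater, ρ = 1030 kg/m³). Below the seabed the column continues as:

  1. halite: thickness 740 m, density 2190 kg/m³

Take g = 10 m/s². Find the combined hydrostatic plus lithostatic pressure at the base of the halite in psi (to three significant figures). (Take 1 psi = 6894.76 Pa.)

seawater: 1030 kg/m³ × 10 m/s² × 5580 m = 5.747×10^7 Pa = 8336 psi
halite: 2190 kg/m³ × 10 m/s² × 740 m = 1.621×10^7 Pa = 2350 psi
Total = 8336 + 2350 = 10686 psi

10700 psi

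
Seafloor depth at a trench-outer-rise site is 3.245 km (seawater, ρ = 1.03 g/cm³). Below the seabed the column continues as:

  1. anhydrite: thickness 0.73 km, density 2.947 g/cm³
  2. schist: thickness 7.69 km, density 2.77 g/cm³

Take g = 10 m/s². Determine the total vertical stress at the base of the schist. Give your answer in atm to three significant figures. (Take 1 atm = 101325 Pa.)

seawater: 1030 kg/m³ × 10 m/s² × 3245 m = 3.342×10^7 Pa = 329.9 atm
anhydrite: 2947 kg/m³ × 10 m/s² × 730 m = 2.151×10^7 Pa = 212.3 atm
schist: 2770 kg/m³ × 10 m/s² × 7690 m = 2.130×10^8 Pa = 2102 atm
Total = 329.9 + 212.3 + 2102 = 2644.5 atm

2640 atm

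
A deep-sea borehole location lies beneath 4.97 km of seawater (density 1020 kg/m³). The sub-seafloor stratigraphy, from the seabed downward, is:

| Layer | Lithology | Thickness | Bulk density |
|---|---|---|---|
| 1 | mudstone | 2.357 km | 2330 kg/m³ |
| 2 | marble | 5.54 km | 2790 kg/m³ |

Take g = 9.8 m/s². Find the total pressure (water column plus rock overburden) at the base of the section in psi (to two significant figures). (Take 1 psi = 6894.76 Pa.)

37000 psi

seawater: 1020 kg/m³ × 9.8 m/s² × 4970 m = 4.968×10^7 Pa = 7205 psi
mudstone: 2330 kg/m³ × 9.8 m/s² × 2357 m = 5.382×10^7 Pa = 7806 psi
marble: 2790 kg/m³ × 9.8 m/s² × 5540 m = 1.515×10^8 Pa = 21970 psi
Total = 7205 + 7806 + 21970 = 36981 psi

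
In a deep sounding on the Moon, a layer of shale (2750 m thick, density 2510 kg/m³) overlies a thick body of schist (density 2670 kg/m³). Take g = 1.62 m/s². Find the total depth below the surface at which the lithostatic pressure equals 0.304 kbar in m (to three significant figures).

7190 m

Pressure at base of upper layers: 2510×1.62×2750 = 1.118×10^7 Pa = 0.1118 kbar
Remaining pressure to be supplied by schist: 3.040×10^7 − 1.118×10^7 = 1.922×10^7 Pa
Additional depth in schist = 1.922×10^7 Pa / (2670 kg/m³ × 1.62 m/s²) = 4443.0 m
Total depth = 2750 m + 4443.0 m = 7193.0 m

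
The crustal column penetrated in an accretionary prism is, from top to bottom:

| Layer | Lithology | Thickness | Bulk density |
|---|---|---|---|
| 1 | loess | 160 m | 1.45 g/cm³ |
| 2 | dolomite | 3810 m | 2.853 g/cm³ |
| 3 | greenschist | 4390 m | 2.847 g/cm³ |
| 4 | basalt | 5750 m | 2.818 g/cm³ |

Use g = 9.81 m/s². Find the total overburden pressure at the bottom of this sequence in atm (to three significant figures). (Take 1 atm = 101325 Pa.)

loess: 1450 kg/m³ × 9.81 m/s² × 160 m = 2.276×10^6 Pa = 22.46 atm
dolomite: 2853 kg/m³ × 9.81 m/s² × 3810 m = 1.066×10^8 Pa = 1052 atm
greenschist: 2847 kg/m³ × 9.81 m/s² × 4390 m = 1.226×10^8 Pa = 1210 atm
basalt: 2818 kg/m³ × 9.81 m/s² × 5750 m = 1.590×10^8 Pa = 1569 atm
Total = 22.46 + 1052 + 1210 + 1569 = 3853.7 atm

3850 atm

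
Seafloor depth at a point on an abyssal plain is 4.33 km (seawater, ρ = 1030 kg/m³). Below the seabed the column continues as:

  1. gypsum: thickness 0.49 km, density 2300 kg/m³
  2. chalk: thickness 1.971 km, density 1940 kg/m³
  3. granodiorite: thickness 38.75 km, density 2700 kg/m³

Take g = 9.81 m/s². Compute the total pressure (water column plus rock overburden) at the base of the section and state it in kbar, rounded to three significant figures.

11.2 kbar

seawater: 1030 kg/m³ × 9.81 m/s² × 4330 m = 4.375×10^7 Pa = 0.4375 kbar
gypsum: 2300 kg/m³ × 9.81 m/s² × 490 m = 1.106×10^7 Pa = 0.1106 kbar
chalk: 1940 kg/m³ × 9.81 m/s² × 1971 m = 3.751×10^7 Pa = 0.3751 kbar
granodiorite: 2700 kg/m³ × 9.81 m/s² × 38750 m = 1.026×10^9 Pa = 10.26 kbar
Total = 0.4375 + 0.1106 + 0.3751 + 10.26 = 11.187 kbar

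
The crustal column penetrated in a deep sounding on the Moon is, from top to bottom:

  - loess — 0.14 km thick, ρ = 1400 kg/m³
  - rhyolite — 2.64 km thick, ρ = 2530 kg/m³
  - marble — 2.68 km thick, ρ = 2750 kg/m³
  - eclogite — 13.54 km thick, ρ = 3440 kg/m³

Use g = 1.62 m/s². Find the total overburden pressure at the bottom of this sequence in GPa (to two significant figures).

0.099 GPa

loess: 1400 kg/m³ × 1.62 m/s² × 140 m = 3.175×10^5 Pa = 3.175×10^-4 GPa
rhyolite: 2530 kg/m³ × 1.62 m/s² × 2640 m = 1.082×10^7 Pa = 0.01082 GPa
marble: 2750 kg/m³ × 1.62 m/s² × 2680 m = 1.194×10^7 Pa = 0.01194 GPa
eclogite: 3440 kg/m³ × 1.62 m/s² × 13540 m = 7.546×10^7 Pa = 0.07546 GPa
Total = 3.175×10^-4 + 0.01082 + 0.01194 + 0.07546 = 0.098533 GPa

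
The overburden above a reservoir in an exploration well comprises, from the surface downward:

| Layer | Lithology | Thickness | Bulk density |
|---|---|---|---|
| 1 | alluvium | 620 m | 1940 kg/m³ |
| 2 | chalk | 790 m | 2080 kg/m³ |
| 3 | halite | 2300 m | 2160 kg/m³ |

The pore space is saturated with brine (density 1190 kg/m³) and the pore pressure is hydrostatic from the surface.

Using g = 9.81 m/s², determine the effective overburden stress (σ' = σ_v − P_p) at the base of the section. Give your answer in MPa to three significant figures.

33.3 MPa

Overburden (lithostatic) stress σ_v:
alluvium: 1940 kg/m³ × 9.81 m/s² × 620 m = 1.180×10^7 Pa = 11.80 MPa
chalk: 2080 kg/m³ × 9.81 m/s² × 790 m = 1.612×10^7 Pa = 16.12 MPa
halite: 2160 kg/m³ × 9.81 m/s² × 2300 m = 4.874×10^7 Pa = 48.74 MPa
Total = 11.80 + 16.12 + 48.74 = 76.655 MPa
Pore pressure P_p = 1190 kg/m³ × 9.81 m/s² × 3710 m = 4.331×10^7 Pa = 43.31 MPa
Effective stress σ' = σ_v − P_p = 76.66 − 43.31 = 33.345 MPa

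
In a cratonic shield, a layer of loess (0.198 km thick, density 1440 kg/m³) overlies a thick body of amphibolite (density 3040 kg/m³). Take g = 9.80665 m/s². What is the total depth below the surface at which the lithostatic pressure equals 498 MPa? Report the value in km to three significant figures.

Pressure at base of upper layers: 1440×9.80665×198 = 2.796×10^6 Pa = 2.796 MPa
Remaining pressure to be supplied by amphibolite: 4.980×10^8 − 2.796×10^6 = 4.952×10^8 Pa
Additional depth in amphibolite = 4.952×10^8 Pa / (3040 kg/m³ × 9.80665 m/s²) = 16611 m
Total depth = 198 m + 16611 m = 16809 m
= 16.809 km

16.8 km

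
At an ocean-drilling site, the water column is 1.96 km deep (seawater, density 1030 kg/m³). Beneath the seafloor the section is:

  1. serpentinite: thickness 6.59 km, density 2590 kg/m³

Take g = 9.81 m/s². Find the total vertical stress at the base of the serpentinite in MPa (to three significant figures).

seawater: 1030 kg/m³ × 9.81 m/s² × 1960 m = 1.980×10^7 Pa = 19.80 MPa
serpentinite: 2590 kg/m³ × 9.81 m/s² × 6590 m = 1.674×10^8 Pa = 167.4 MPa
Total = 19.80 + 167.4 = 187.24 MPa

187 MPa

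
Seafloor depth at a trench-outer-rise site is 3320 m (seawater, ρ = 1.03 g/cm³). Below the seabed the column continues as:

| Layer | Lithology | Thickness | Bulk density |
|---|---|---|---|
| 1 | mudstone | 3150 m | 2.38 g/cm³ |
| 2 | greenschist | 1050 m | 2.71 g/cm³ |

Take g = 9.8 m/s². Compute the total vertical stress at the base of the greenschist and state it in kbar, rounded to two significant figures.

1.3 kbar

seawater: 1030 kg/m³ × 9.8 m/s² × 3320 m = 3.351×10^7 Pa = 0.3351 kbar
mudstone: 2380 kg/m³ × 9.8 m/s² × 3150 m = 7.347×10^7 Pa = 0.7347 kbar
greenschist: 2710 kg/m³ × 9.8 m/s² × 1050 m = 2.789×10^7 Pa = 0.2789 kbar
Total = 0.3351 + 0.7347 + 0.2789 = 1.3487 kbar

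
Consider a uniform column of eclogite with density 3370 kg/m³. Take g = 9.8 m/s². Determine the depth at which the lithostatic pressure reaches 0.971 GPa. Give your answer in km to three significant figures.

h = P/(ρg) = 0.971 GPa / (3370 kg/m³ × 9.8 m/s²) = 9.710×10^8 Pa / 33026 Pa/m = 29401 m
= 29.401 km

29.4 km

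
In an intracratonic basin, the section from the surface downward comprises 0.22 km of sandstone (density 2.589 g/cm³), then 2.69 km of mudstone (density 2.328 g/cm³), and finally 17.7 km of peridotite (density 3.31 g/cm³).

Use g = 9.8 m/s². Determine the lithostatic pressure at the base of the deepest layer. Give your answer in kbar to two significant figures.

sandstone: 2589 kg/m³ × 9.8 m/s² × 220 m = 5.582×10^6 Pa = 0.05582 kbar
mudstone: 2328 kg/m³ × 9.8 m/s² × 2690 m = 6.137×10^7 Pa = 0.6137 kbar
peridotite: 3310 kg/m³ × 9.8 m/s² × 17700 m = 5.742×10^8 Pa = 5.742 kbar
Total = 0.05582 + 0.6137 + 5.742 = 6.4111 kbar

6.4 kbar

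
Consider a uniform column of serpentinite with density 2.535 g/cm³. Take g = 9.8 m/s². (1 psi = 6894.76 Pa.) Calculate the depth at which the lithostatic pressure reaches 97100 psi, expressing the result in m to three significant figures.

26900 m

h = P/(ρg) = 97100 psi / (2535 kg/m³ × 9.8 m/s²) = 6.695×10^8 Pa / 24843 Pa/m = 26948 m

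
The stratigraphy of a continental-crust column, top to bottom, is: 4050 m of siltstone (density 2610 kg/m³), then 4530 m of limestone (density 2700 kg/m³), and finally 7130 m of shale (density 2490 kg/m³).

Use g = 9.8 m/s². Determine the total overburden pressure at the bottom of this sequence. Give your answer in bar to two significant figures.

4000 bar

siltstone: 2610 kg/m³ × 9.8 m/s² × 4050 m = 1.036×10^8 Pa = 1036 bar
limestone: 2700 kg/m³ × 9.8 m/s² × 4530 m = 1.199×10^8 Pa = 1199 bar
shale: 2490 kg/m³ × 9.8 m/s² × 7130 m = 1.740×10^8 Pa = 1740 bar
Total = 1036 + 1199 + 1740 = 3974.4 bar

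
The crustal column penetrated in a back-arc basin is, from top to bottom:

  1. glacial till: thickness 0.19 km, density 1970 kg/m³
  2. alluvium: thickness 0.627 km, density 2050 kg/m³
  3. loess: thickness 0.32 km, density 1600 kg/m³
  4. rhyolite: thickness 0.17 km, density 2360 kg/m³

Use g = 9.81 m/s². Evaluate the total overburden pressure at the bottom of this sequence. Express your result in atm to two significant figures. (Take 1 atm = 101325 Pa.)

250 atm

glacial till: 1970 kg/m³ × 9.81 m/s² × 190 m = 3.672×10^6 Pa = 36.24 atm
alluvium: 2050 kg/m³ × 9.81 m/s² × 627 m = 1.261×10^7 Pa = 124.4 atm
loess: 1600 kg/m³ × 9.81 m/s² × 320 m = 5.023×10^6 Pa = 49.57 atm
rhyolite: 2360 kg/m³ × 9.81 m/s² × 170 m = 3.936×10^6 Pa = 38.84 atm
Total = 36.24 + 124.4 + 49.57 + 38.84 = 249.10 atm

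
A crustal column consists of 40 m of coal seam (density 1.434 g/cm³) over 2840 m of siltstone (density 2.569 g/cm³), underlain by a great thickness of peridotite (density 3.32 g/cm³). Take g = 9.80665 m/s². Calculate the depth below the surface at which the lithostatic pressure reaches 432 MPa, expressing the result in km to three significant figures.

Pressure at base of upper layers: 1434×9.80665×40 + 2569×9.80665×2840 = 7.211×10^7 Pa = 72.11 MPa
Remaining pressure to be supplied by peridotite: 4.320×10^8 − 7.211×10^7 = 3.599×10^8 Pa
Additional depth in peridotite = 3.599×10^8 Pa / (3320 kg/m³ × 9.80665 m/s²) = 11054 m
Total depth = 2880 m + 11054 m = 13934 m
= 13.934 km

13.9 km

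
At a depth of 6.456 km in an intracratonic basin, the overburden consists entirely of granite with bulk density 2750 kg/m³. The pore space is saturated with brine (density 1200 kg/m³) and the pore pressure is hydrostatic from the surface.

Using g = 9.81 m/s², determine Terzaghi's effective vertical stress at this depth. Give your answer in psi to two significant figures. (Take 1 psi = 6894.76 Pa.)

14000 psi

Overburden (lithostatic) stress σ_v:
granite: 2750 kg/m³ × 9.81 m/s² × 6456 m = 1.742×10^8 Pa = 174.2 MPa
Pore pressure P_p = 1200 kg/m³ × 9.81 m/s² × 6456 m = 7.600×10^7 Pa = 76.00 MPa
Effective stress σ' = σ_v − P_p = 174.2 − 76.00 = 98.167 MPa = 14238 psi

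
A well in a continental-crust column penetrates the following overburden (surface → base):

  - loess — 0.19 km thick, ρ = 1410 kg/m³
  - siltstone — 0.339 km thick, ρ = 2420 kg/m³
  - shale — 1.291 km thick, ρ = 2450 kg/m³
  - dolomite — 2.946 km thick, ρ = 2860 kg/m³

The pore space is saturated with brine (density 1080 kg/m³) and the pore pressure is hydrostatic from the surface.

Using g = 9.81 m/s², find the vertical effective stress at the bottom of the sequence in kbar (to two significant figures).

0.74 kbar

Overburden (lithostatic) stress σ_v:
loess: 1410 kg/m³ × 9.81 m/s² × 190 m = 2.628×10^6 Pa = 2.628 MPa
siltstone: 2420 kg/m³ × 9.81 m/s² × 339 m = 8.048×10^6 Pa = 8.048 MPa
shale: 2450 kg/m³ × 9.81 m/s² × 1291 m = 3.103×10^7 Pa = 31.03 MPa
dolomite: 2860 kg/m³ × 9.81 m/s² × 2946 m = 8.265×10^7 Pa = 82.65 MPa
Total = 2.628 + 8.048 + 31.03 + 82.65 = 124.36 MPa
Pore pressure P_p = 1080 kg/m³ × 9.81 m/s² × 4766 m = 5.049×10^7 Pa = 50.49 MPa
Effective stress σ' = σ_v − P_p = 124.4 − 50.49 = 73.864 MPa = 0.73864 kbar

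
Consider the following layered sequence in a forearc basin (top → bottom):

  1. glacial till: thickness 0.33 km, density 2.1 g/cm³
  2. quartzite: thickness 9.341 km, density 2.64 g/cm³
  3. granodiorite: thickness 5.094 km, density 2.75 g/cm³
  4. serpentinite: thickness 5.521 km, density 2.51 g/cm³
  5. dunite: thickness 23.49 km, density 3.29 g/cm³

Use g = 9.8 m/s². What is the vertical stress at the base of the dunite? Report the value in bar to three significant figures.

glacial till: 2100 kg/m³ × 9.8 m/s² × 330 m = 6.791×10^6 Pa = 67.91 bar
quartzite: 2640 kg/m³ × 9.8 m/s² × 9341 m = 2.417×10^8 Pa = 2417 bar
granodiorite: 2750 kg/m³ × 9.8 m/s² × 5094 m = 1.373×10^8 Pa = 1373 bar
serpentinite: 2510 kg/m³ × 9.8 m/s² × 5521 m = 1.358×10^8 Pa = 1358 bar
dunite: 3290 kg/m³ × 9.8 m/s² × 23490 m = 7.574×10^8 Pa = 7574 bar
Total = 67.91 + 2417 + 1373 + 1358 + 7574 = 12789 bar

12800 bar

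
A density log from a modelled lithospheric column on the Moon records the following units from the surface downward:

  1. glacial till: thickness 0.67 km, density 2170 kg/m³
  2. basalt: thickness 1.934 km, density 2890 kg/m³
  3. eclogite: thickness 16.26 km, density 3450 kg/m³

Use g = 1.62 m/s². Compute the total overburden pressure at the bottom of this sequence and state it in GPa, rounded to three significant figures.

0.102 GPa

glacial till: 2170 kg/m³ × 1.62 m/s² × 670 m = 2.355×10^6 Pa = 2.355×10^-3 GPa
basalt: 2890 kg/m³ × 1.62 m/s² × 1934 m = 9.055×10^6 Pa = 9.055×10^-3 GPa
eclogite: 3450 kg/m³ × 1.62 m/s² × 16260 m = 9.088×10^7 Pa = 0.09088 GPa
Total = 2.355×10^-3 + 9.055×10^-3 + 0.09088 = 0.10229 GPa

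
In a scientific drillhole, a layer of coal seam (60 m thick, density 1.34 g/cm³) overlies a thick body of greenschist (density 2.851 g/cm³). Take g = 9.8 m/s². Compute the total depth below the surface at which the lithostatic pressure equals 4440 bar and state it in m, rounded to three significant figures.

15900 m

Pressure at base of upper layers: 1340×9.8×60 = 7.879×10^5 Pa = 7.879 bar
Remaining pressure to be supplied by greenschist: 4.440×10^8 − 7.879×10^5 = 4.432×10^8 Pa
Additional depth in greenschist = 4.432×10^8 Pa / (2851 kg/m³ × 9.8 m/s²) = 15863 m
Total depth = 60 m + 15863 m = 15923 m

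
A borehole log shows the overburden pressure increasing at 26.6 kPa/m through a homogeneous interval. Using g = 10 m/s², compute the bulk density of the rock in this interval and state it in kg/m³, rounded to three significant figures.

ρ = (dP/dz)/g = 26.6 kPa/m / 10 m/s² = 26600 Pa/m / 10 m/s² = 2660.0 kg/m³

2660 kg/m³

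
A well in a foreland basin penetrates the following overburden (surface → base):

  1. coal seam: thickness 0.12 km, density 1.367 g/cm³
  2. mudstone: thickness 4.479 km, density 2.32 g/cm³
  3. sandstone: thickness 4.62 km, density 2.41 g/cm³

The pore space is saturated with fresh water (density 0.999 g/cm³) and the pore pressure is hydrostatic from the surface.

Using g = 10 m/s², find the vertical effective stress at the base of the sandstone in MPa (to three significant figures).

125 MPa

Overburden (lithostatic) stress σ_v:
coal seam: 1367 kg/m³ × 10 m/s² × 120 m = 1.640×10^6 Pa = 1.640 MPa
mudstone: 2320 kg/m³ × 10 m/s² × 4479 m = 1.039×10^8 Pa = 103.9 MPa
sandstone: 2410 kg/m³ × 10 m/s² × 4620 m = 1.113×10^8 Pa = 111.3 MPa
Total = 1.640 + 103.9 + 111.3 = 216.90 MPa
Pore pressure P_p = 999 kg/m³ × 10 m/s² × 9219 m = 9.210×10^7 Pa = 92.10 MPa
Effective stress σ' = σ_v − P_p = 216.9 − 92.10 = 124.80 MPa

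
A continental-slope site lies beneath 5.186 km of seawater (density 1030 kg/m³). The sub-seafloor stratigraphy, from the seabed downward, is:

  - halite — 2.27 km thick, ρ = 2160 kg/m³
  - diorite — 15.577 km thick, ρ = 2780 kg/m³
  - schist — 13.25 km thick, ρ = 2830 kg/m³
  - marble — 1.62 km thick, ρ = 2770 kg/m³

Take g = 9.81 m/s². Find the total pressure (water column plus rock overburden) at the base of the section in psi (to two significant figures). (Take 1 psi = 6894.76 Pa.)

seawater: 1030 kg/m³ × 9.81 m/s² × 5186 m = 5.240×10^7 Pa = 7600 psi
halite: 2160 kg/m³ × 9.81 m/s² × 2270 m = 4.810×10^7 Pa = 6976 psi
diorite: 2780 kg/m³ × 9.81 m/s² × 15577 m = 4.248×10^8 Pa = 61614 psi
schist: 2830 kg/m³ × 9.81 m/s² × 13250 m = 3.679×10^8 Pa = 53352 psi
marble: 2770 kg/m³ × 9.81 m/s² × 1620 m = 4.402×10^7 Pa = 6385 psi
Total = 7600 + 6976 + 61614 + 53352 + 6385 = 1.3593×10^5 psi

140000 psi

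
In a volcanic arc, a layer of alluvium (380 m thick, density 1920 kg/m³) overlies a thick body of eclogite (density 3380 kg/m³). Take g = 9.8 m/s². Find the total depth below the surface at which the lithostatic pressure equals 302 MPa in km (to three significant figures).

9.28 km

Pressure at base of upper layers: 1920×9.8×380 = 7.150×10^6 Pa = 7.150 MPa
Remaining pressure to be supplied by eclogite: 3.020×10^8 − 7.150×10^6 = 2.948×10^8 Pa
Additional depth in eclogite = 2.948×10^8 Pa / (3380 kg/m³ × 9.8 m/s²) = 8901.4 m
Total depth = 380 m + 8901.4 m = 9281.4 m
= 9.2814 km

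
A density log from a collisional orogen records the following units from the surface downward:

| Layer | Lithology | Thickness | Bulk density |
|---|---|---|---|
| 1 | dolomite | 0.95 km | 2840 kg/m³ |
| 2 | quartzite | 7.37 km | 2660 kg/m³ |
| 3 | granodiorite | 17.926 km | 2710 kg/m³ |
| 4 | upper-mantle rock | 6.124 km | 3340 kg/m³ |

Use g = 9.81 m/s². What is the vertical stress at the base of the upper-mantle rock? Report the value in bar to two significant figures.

dolomite: 2840 kg/m³ × 9.81 m/s² × 950 m = 2.647×10^7 Pa = 264.7 bar
quartzite: 2660 kg/m³ × 9.81 m/s² × 7370 m = 1.923×10^8 Pa = 1923 bar
granodiorite: 2710 kg/m³ × 9.81 m/s² × 17926 m = 4.766×10^8 Pa = 4766 bar
upper-mantle rock: 3340 kg/m³ × 9.81 m/s² × 6124 m = 2.007×10^8 Pa = 2007 bar
Total = 264.7 + 1923 + 4766 + 2007 = 8960.0 bar

9000 bar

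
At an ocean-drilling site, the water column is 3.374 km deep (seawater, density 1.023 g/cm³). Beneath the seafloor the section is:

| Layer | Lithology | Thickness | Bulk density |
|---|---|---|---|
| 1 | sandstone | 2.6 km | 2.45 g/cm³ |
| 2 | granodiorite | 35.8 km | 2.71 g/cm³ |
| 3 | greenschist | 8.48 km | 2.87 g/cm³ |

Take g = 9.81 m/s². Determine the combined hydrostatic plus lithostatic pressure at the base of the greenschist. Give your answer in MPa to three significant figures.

1290 MPa

seawater: 1023 kg/m³ × 9.81 m/s² × 3374 m = 3.386×10^7 Pa = 33.86 MPa
sandstone: 2450 kg/m³ × 9.81 m/s² × 2600 m = 6.249×10^7 Pa = 62.49 MPa
granodiorite: 2710 kg/m³ × 9.81 m/s² × 35800 m = 9.517×10^8 Pa = 951.7 MPa
greenschist: 2870 kg/m³ × 9.81 m/s² × 8480 m = 2.388×10^8 Pa = 238.8 MPa
Total = 33.86 + 62.49 + 951.7 + 238.8 = 1286.8 MPa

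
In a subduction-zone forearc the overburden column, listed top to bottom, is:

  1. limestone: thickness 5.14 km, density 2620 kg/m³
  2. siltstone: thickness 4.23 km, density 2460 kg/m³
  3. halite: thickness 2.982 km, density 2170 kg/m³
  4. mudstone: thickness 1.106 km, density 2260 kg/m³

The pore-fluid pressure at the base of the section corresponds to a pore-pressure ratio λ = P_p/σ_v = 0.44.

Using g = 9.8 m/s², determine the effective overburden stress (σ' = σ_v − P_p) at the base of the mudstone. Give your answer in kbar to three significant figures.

1.80 kbar

Overburden (lithostatic) stress σ_v:
limestone: 2620 kg/m³ × 9.8 m/s² × 5140 m = 1.320×10^8 Pa = 132.0 MPa
siltstone: 2460 kg/m³ × 9.8 m/s² × 4230 m = 1.020×10^8 Pa = 102.0 MPa
halite: 2170 kg/m³ × 9.8 m/s² × 2982 m = 6.342×10^7 Pa = 63.42 MPa
mudstone: 2260 kg/m³ × 9.8 m/s² × 1106 m = 2.450×10^7 Pa = 24.50 MPa
Total = 132.0 + 102.0 + 63.42 + 24.50 = 321.86 MPa
Pore pressure P_p = λ·σ_v = 0.44 × 321.9 MPa = 141.6 MPa
Effective stress σ' = σ_v − P_p = 321.9 − 141.6 = 180.24 MPa = 1.8024 kbar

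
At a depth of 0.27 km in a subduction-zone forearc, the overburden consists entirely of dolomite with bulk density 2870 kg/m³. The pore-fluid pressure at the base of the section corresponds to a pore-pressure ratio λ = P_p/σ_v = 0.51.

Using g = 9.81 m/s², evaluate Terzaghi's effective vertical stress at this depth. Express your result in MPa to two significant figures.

Overburden (lithostatic) stress σ_v:
dolomite: 2870 kg/m³ × 9.81 m/s² × 270 m = 7.602×10^6 Pa = 7.602 MPa
Pore pressure P_p = λ·σ_v = 0.51 × 7.602 MPa = 3.877 MPa
Effective stress σ' = σ_v − P_p = 7.602 − 3.877 = 3.7249 MPa

3.7 MPa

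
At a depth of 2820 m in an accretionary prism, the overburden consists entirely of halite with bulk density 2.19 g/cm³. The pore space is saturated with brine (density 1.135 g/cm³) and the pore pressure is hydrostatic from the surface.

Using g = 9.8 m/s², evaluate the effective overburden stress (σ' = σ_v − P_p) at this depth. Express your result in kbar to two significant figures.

0.29 kbar

Overburden (lithostatic) stress σ_v:
halite: 2190 kg/m³ × 9.8 m/s² × 2820 m = 6.052×10^7 Pa = 60.52 MPa
Pore pressure P_p = 1135 kg/m³ × 9.8 m/s² × 2820 m = 3.137×10^7 Pa = 31.37 MPa
Effective stress σ' = σ_v − P_p = 60.52 − 31.37 = 29.156 MPa = 0.29156 kbar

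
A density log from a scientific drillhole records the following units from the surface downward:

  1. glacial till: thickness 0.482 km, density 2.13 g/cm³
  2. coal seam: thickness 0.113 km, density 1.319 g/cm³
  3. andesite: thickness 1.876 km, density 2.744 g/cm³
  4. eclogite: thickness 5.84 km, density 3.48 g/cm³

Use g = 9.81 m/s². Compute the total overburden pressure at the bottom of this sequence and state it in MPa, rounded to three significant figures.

glacial till: 2130 kg/m³ × 9.81 m/s² × 482 m = 1.007×10^7 Pa = 10.07 MPa
coal seam: 1319 kg/m³ × 9.81 m/s² × 113 m = 1.462×10^6 Pa = 1.462 MPa
andesite: 2744 kg/m³ × 9.81 m/s² × 1876 m = 5.050×10^7 Pa = 50.50 MPa
eclogite: 3480 kg/m³ × 9.81 m/s² × 5840 m = 1.994×10^8 Pa = 199.4 MPa
Total = 10.07 + 1.462 + 50.50 + 199.4 = 261.40 MPa

261 MPa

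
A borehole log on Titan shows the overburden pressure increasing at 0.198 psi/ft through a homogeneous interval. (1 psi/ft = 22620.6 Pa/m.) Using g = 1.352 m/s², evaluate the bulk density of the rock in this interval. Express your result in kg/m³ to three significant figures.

3310 kg/m³

ρ = (dP/dz)/g = 0.198 psi/ft / 1.352 m/s² = 4478.9 Pa/m / 1.352 m/s² = 3312.8 kg/m³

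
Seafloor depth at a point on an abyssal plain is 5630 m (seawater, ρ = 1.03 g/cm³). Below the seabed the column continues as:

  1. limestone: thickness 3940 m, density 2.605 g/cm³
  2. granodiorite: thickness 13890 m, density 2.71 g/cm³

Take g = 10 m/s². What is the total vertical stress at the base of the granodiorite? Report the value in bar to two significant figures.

seawater: 1030 kg/m³ × 10 m/s² × 5630 m = 5.799×10^7 Pa = 579.9 bar
limestone: 2605 kg/m³ × 10 m/s² × 3940 m = 1.026×10^8 Pa = 1026 bar
granodiorite: 2710 kg/m³ × 10 m/s² × 13890 m = 3.764×10^8 Pa = 3764 bar
Total = 579.9 + 1026 + 3764 = 5370.4 bar

5400 bar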